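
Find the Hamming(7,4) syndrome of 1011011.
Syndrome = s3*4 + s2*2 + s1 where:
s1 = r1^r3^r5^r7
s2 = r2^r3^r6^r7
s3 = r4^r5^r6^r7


s1=1, s2=1, s3=1

Syndrome = 7 (error at position 7)


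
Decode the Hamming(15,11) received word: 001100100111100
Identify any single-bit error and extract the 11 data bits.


Syndrome = 0: no error detected

Data: 10010111100 (no errors)


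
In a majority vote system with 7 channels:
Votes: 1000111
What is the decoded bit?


Ones: 4 out of 7
Threshold: 4

1 (4/7 voted 1)


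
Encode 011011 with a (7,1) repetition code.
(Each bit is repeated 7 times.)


Each bit -> 7 copies

000000011111111111111000000011111111111111


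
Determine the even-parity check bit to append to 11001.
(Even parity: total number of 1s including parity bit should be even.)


Number of 1s in data: 3
Parity bit: 1

1


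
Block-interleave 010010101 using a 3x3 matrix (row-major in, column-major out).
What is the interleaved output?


Matrix:
  010
  010
  101
Read columns: 001110001

001110001


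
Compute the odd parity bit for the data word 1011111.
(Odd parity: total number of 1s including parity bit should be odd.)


Number of 1s in data: 6
Parity bit: 1

1


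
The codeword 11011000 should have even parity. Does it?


Number of 1s: 4

Yes, parity is correct (4 ones)


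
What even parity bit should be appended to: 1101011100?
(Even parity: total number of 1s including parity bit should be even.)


Number of 1s in data: 6
Parity bit: 0

0


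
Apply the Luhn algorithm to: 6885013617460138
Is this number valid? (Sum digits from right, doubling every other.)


Luhn sum = 74
74 mod 10 = 4

Invalid (Luhn sum mod 10 = 4)


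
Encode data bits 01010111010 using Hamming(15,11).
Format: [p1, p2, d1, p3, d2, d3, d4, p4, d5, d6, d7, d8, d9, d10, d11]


Parity bits: p1=1, p2=0, p3=0, p4=0

100010100111010


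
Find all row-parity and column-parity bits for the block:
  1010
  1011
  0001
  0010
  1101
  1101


Row parities: 011111
Column parities: 0010

Row P: 011111, Col P: 0010, Corner: 1


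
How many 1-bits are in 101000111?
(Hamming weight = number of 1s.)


Counting 1s in 101000111

5


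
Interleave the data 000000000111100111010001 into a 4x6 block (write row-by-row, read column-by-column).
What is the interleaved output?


Matrix:
  000000
  000111
  100111
  010001
Read columns: 001000010000011001100111

001000010000011001100111


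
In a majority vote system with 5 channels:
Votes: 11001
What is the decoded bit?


Ones: 3 out of 5
Threshold: 3

1 (3/5 voted 1)


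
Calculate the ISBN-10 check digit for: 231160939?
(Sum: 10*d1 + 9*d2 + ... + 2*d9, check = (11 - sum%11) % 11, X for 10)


Weighted sum: 161
161 mod 11 = 7

Check digit: 4


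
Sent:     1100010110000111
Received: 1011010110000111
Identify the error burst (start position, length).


XOR: 0111000000000000

Burst at position 1, length 3


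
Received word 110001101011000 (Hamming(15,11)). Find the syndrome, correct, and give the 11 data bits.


Syndrome = 12: error at position 12

Data: 00111010000 (corrected bit 12)


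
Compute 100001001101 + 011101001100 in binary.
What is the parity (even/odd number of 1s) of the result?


100001001101 = 2125
011101001100 = 1868
Sum = 3993 = 111110011001
1s count = 8

even parity (8 ones in 111110011001)


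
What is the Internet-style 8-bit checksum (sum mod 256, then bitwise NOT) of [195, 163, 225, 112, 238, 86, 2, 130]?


Sum = 1151 mod 256 = 127
Complement = 128

128


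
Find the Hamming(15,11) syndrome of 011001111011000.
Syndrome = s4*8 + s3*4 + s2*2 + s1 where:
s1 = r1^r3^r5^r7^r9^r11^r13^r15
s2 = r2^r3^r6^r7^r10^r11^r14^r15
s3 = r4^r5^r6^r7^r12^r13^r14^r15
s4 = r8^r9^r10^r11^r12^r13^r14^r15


s1=0, s2=1, s3=1, s4=0

Syndrome = 6 (error at position 6)


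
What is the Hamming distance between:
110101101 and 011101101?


XOR: 101000000
Count of 1s: 2

2


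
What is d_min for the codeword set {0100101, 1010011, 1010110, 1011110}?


Comparing all pairs, minimum distance: 1
Can detect 0 errors, correct 0 errors

1


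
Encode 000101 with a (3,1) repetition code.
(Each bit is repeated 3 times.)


Each bit -> 3 copies

000000000111000111


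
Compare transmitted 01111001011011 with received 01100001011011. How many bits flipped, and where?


XOR: 00011000000000

2 error(s) at position(s): 3, 4


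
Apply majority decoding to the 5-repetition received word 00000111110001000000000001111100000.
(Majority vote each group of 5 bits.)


Groups: 00000, 11111, 00010, 00000, 00000, 11111, 00000
Majority votes: 0100010

0100010


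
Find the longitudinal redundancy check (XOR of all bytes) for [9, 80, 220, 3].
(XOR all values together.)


XOR chain: 9 ^ 80 ^ 220 ^ 3 = 134

134


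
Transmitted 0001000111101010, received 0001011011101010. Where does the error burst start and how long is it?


XOR: 0000011100000000

Burst at position 5, length 3


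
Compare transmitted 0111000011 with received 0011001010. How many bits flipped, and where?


XOR: 0100001001

3 error(s) at position(s): 1, 6, 9


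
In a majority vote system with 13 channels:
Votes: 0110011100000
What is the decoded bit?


Ones: 5 out of 13
Threshold: 7

0 (5/13 voted 1)


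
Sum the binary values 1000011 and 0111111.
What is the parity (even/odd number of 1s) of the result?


1000011 = 67
0111111 = 63
Sum = 130 = 10000010
1s count = 2

even parity (2 ones in 10000010)


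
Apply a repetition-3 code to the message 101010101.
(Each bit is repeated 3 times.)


Each bit -> 3 copies

111000111000111000111000111


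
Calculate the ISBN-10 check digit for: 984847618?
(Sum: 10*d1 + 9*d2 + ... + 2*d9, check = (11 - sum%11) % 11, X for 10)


Weighted sum: 352
352 mod 11 = 0

Check digit: 0


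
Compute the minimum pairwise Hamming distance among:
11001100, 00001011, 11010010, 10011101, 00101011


Comparing all pairs, minimum distance: 1
Can detect 0 errors, correct 0 errors

1


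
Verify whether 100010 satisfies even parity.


Number of 1s: 2

Yes, parity is correct (2 ones)


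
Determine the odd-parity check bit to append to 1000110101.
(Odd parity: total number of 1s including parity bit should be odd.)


Number of 1s in data: 5
Parity bit: 0

0


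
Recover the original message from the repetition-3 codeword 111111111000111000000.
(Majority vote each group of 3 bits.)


Groups: 111, 111, 111, 000, 111, 000, 000
Majority votes: 1110100

1110100


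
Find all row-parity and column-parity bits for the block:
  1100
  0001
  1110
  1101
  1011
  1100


Row parities: 011110
Column parities: 1001

Row P: 011110, Col P: 1001, Corner: 0


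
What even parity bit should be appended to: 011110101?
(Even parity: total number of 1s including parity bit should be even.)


Number of 1s in data: 6
Parity bit: 0

0


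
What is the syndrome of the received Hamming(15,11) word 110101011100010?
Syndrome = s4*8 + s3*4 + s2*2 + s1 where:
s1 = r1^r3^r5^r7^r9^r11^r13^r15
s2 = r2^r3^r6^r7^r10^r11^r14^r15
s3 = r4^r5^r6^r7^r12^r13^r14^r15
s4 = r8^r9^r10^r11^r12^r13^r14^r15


s1=0, s2=0, s3=1, s4=0

Syndrome = 4 (error at position 4)


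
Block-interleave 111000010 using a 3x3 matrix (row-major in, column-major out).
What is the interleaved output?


Matrix:
  111
  000
  010
Read columns: 100101100

100101100


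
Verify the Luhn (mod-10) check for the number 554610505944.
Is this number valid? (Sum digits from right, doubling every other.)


Luhn sum = 45
45 mod 10 = 5

Invalid (Luhn sum mod 10 = 5)


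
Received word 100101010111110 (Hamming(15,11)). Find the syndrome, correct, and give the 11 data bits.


Syndrome = 5: error at position 5

Data: 01100111110 (corrected bit 5)


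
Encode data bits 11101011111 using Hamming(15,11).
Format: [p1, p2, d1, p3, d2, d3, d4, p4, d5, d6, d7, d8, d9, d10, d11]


Parity bits: p1=0, p2=1, p3=0, p4=0

011011001011111


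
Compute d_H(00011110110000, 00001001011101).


XOR: 00010111101101
Count of 1s: 8

8


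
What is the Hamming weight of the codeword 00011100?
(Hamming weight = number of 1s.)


Counting 1s in 00011100

3


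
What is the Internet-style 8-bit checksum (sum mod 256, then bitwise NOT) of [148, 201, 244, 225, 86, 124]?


Sum = 1028 mod 256 = 4
Complement = 251

251


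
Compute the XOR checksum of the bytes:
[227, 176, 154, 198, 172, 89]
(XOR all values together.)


XOR chain: 227 ^ 176 ^ 154 ^ 198 ^ 172 ^ 89 = 250

250


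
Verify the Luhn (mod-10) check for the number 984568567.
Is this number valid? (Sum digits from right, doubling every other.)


Luhn sum = 49
49 mod 10 = 9

Invalid (Luhn sum mod 10 = 9)


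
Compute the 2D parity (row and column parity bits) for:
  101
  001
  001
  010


Row parities: 0111
Column parities: 111

Row P: 0111, Col P: 111, Corner: 1


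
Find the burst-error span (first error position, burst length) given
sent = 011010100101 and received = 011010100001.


XOR: 000000000100

Burst at position 9, length 1


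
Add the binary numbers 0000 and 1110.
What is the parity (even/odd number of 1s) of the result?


0000 = 0
1110 = 14
Sum = 14 = 1110
1s count = 3

odd parity (3 ones in 1110)


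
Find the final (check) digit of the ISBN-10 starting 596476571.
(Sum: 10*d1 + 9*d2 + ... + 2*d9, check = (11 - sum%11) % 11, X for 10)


Weighted sum: 322
322 mod 11 = 3

Check digit: 8


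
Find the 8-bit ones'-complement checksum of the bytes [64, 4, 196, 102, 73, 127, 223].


Sum = 789 mod 256 = 21
Complement = 234

234


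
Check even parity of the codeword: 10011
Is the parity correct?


Number of 1s: 3

No, parity error (3 ones)


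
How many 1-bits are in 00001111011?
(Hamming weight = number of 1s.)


Counting 1s in 00001111011

6


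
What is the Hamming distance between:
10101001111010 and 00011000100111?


XOR: 10110001011101
Count of 1s: 8

8


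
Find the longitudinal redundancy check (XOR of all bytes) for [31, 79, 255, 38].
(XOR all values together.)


XOR chain: 31 ^ 79 ^ 255 ^ 38 = 137

137


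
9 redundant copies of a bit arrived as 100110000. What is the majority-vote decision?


Ones: 3 out of 9
Threshold: 5

0 (3/9 voted 1)


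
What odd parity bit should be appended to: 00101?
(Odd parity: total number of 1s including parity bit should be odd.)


Number of 1s in data: 2
Parity bit: 1

1


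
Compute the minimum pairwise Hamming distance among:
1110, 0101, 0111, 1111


Comparing all pairs, minimum distance: 1
Can detect 0 errors, correct 0 errors

1


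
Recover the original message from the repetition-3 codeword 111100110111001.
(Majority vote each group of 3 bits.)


Groups: 111, 100, 110, 111, 001
Majority votes: 10110

10110


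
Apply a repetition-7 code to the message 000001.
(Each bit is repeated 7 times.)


Each bit -> 7 copies

000000000000000000000000000000000001111111


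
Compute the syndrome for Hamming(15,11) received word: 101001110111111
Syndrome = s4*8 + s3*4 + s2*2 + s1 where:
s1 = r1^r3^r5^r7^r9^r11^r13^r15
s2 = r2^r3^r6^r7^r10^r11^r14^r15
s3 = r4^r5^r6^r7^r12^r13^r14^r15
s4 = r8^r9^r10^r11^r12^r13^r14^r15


s1=0, s2=1, s3=0, s4=1

Syndrome = 10 (error at position 10)


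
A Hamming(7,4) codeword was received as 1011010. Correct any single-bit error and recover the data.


Syndrome = 0: no error detected

Data: 1010 (no errors)


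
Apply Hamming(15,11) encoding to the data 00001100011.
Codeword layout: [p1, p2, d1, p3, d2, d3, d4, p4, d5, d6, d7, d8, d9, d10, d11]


Parity bits: p1=0, p2=1, p3=0, p4=0

010000001100011


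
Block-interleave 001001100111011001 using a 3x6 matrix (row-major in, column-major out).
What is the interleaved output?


Matrix:
  001001
  100111
  011001
Read columns: 010001101010010111

010001101010010111


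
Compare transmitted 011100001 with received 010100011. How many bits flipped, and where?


XOR: 001000010

2 error(s) at position(s): 2, 7


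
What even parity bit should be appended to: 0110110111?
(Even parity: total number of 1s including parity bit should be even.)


Number of 1s in data: 7
Parity bit: 1

1


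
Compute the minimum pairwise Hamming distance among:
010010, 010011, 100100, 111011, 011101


Comparing all pairs, minimum distance: 1
Can detect 0 errors, correct 0 errors

1


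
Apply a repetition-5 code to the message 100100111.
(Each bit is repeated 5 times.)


Each bit -> 5 copies

111110000000000111110000000000111111111111111


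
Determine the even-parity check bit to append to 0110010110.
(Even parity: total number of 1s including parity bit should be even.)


Number of 1s in data: 5
Parity bit: 1

1


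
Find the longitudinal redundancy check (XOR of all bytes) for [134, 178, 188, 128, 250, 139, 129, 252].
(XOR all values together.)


XOR chain: 134 ^ 178 ^ 188 ^ 128 ^ 250 ^ 139 ^ 129 ^ 252 = 4

4


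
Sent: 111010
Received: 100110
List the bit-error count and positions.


XOR: 011100

3 error(s) at position(s): 1, 2, 3


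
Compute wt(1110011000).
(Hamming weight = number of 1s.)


Counting 1s in 1110011000

5


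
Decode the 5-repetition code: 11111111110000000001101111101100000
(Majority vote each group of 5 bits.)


Groups: 11111, 11111, 00000, 00001, 10111, 11011, 00000
Majority votes: 1100110

1100110


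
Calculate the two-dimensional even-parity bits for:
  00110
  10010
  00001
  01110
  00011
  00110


Row parities: 001100
Column parities: 11110

Row P: 001100, Col P: 11110, Corner: 0


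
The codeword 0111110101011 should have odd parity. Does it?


Number of 1s: 9

Yes, parity is correct (9 ones)


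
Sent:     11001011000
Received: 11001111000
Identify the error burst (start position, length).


XOR: 00000100000

Burst at position 5, length 1


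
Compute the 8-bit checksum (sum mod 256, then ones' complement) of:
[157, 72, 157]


Sum = 386 mod 256 = 130
Complement = 125

125


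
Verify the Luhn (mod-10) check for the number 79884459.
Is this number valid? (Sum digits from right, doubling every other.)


Luhn sum = 51
51 mod 10 = 1

Invalid (Luhn sum mod 10 = 1)


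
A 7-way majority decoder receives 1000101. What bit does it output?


Ones: 3 out of 7
Threshold: 4

0 (3/7 voted 1)


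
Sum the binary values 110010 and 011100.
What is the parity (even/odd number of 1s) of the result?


110010 = 50
011100 = 28
Sum = 78 = 1001110
1s count = 4

even parity (4 ones in 1001110)


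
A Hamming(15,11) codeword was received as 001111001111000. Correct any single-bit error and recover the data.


Syndrome = 0: no error detected

Data: 11101111000 (no errors)


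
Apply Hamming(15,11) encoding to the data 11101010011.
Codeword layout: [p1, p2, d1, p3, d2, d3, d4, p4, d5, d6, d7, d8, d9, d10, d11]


Parity bits: p1=1, p2=1, p3=0, p4=0

111011001010011


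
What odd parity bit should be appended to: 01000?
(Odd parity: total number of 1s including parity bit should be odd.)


Number of 1s in data: 1
Parity bit: 0

0


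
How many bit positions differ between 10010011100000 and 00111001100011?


XOR: 10101010000011
Count of 1s: 6

6


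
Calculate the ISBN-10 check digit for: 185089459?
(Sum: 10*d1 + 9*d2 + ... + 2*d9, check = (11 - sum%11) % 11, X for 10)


Weighted sum: 264
264 mod 11 = 0

Check digit: 0


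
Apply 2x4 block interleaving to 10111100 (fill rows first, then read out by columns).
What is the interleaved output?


Matrix:
  1011
  1100
Read columns: 11011010

11011010


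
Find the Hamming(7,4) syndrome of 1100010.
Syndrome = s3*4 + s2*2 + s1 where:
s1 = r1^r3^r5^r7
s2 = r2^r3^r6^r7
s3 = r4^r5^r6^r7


s1=1, s2=0, s3=1

Syndrome = 5 (error at position 5)


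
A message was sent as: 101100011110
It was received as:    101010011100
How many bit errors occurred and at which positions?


XOR: 000110000010

3 error(s) at position(s): 3, 4, 10


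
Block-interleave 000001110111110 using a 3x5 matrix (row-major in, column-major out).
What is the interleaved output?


Matrix:
  00000
  11101
  11110
Read columns: 011011011001010

011011011001010


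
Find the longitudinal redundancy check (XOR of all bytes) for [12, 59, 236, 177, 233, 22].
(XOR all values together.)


XOR chain: 12 ^ 59 ^ 236 ^ 177 ^ 233 ^ 22 = 149

149


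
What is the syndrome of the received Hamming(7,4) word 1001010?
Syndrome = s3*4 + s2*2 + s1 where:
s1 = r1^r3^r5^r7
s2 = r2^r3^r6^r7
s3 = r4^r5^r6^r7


s1=1, s2=1, s3=0

Syndrome = 3 (error at position 3)


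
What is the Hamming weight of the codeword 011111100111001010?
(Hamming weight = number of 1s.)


Counting 1s in 011111100111001010

11


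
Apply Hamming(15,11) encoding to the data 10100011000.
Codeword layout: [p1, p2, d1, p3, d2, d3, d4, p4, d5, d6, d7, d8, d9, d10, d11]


Parity bits: p1=0, p2=1, p3=0, p4=0

011001000011000


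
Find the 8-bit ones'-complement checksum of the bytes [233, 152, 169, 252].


Sum = 806 mod 256 = 38
Complement = 217

217


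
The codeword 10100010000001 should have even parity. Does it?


Number of 1s: 4

Yes, parity is correct (4 ones)


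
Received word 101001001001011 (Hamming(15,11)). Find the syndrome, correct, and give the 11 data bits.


Syndrome = 0: no error detected

Data: 10101001011 (no errors)


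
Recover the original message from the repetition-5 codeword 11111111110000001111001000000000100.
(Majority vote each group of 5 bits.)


Groups: 11111, 11111, 00000, 01111, 00100, 00000, 00100
Majority votes: 1101000

1101000


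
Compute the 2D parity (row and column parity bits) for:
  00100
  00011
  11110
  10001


Row parities: 1000
Column parities: 01000

Row P: 1000, Col P: 01000, Corner: 1


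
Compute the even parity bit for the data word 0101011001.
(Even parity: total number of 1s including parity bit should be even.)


Number of 1s in data: 5
Parity bit: 1

1


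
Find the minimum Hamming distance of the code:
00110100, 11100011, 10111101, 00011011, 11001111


Comparing all pairs, minimum distance: 3
Can detect 2 errors, correct 1 errors

3


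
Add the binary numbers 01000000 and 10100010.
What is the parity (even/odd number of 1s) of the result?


01000000 = 64
10100010 = 162
Sum = 226 = 11100010
1s count = 4

even parity (4 ones in 11100010)


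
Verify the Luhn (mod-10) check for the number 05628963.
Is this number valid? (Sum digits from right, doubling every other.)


Luhn sum = 32
32 mod 10 = 2

Invalid (Luhn sum mod 10 = 2)


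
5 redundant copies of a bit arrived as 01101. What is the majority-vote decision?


Ones: 3 out of 5
Threshold: 3

1 (3/5 voted 1)


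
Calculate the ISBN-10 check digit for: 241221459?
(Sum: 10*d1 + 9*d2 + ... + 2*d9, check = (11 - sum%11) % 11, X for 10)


Weighted sum: 144
144 mod 11 = 1

Check digit: X


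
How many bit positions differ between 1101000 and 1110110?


XOR: 0011110
Count of 1s: 4

4


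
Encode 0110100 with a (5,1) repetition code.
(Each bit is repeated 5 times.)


Each bit -> 5 copies

00000111111111100000111110000000000


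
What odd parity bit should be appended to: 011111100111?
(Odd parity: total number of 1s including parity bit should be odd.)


Number of 1s in data: 9
Parity bit: 0

0


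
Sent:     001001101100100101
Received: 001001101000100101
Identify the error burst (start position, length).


XOR: 000000000100000000

Burst at position 9, length 1


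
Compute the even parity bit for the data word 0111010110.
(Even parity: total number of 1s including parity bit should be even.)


Number of 1s in data: 6
Parity bit: 0

0


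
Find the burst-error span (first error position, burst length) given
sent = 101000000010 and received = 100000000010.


XOR: 001000000000

Burst at position 2, length 1


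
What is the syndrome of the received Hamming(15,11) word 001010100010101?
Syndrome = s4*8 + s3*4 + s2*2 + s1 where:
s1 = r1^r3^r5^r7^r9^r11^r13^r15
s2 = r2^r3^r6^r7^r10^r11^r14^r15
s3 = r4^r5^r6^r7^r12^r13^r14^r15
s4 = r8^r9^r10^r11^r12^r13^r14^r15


s1=0, s2=0, s3=0, s4=1

Syndrome = 8 (error at position 8)


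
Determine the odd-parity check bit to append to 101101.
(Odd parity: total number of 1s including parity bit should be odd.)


Number of 1s in data: 4
Parity bit: 1

1


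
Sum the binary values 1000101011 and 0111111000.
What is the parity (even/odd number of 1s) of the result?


1000101011 = 555
0111111000 = 504
Sum = 1059 = 10000100011
1s count = 4

even parity (4 ones in 10000100011)


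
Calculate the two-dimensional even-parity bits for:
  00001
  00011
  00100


Row parities: 101
Column parities: 00110

Row P: 101, Col P: 00110, Corner: 0


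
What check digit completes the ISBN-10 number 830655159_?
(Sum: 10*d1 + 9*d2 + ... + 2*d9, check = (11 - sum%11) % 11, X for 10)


Weighted sum: 241
241 mod 11 = 10

Check digit: 1


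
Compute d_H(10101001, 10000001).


XOR: 00101000
Count of 1s: 2

2


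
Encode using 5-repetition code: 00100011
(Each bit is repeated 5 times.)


Each bit -> 5 copies

0000000000111110000000000000001111111111


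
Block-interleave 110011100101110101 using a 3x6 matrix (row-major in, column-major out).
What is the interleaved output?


Matrix:
  110011
  100101
  110101
Read columns: 111101000011100111

111101000011100111


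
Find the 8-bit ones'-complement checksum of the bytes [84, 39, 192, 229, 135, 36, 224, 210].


Sum = 1149 mod 256 = 125
Complement = 130

130


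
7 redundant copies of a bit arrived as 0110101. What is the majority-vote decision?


Ones: 4 out of 7
Threshold: 4

1 (4/7 voted 1)


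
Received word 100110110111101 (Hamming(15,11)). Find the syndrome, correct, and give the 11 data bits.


Syndrome = 0: no error detected

Data: 01010111101 (no errors)


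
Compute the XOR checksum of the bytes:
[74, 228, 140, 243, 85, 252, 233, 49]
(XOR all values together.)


XOR chain: 74 ^ 228 ^ 140 ^ 243 ^ 85 ^ 252 ^ 233 ^ 49 = 160

160


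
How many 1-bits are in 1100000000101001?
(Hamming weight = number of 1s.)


Counting 1s in 1100000000101001

5


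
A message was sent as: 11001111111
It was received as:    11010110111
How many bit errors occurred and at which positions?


XOR: 00011001000

3 error(s) at position(s): 3, 4, 7


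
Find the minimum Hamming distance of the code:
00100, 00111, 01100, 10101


Comparing all pairs, minimum distance: 1
Can detect 0 errors, correct 0 errors

1


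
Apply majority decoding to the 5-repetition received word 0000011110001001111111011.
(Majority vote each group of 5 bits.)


Groups: 00000, 11110, 00100, 11111, 11011
Majority votes: 01011

01011


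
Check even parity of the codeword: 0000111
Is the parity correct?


Number of 1s: 3

No, parity error (3 ones)


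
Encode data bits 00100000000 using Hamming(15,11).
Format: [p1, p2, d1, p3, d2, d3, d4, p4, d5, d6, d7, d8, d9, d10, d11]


Parity bits: p1=0, p2=1, p3=1, p4=0

010101000000000


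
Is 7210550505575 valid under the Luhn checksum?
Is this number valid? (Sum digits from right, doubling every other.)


Luhn sum = 35
35 mod 10 = 5

Invalid (Luhn sum mod 10 = 5)


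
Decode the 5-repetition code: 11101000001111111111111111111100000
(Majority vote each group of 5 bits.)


Groups: 11101, 00000, 11111, 11111, 11111, 11111, 00000
Majority votes: 1011110

1011110


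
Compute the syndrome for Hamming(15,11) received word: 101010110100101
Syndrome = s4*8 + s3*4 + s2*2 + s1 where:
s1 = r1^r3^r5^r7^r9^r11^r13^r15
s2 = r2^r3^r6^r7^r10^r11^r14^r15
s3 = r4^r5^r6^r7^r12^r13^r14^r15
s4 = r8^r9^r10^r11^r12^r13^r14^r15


s1=0, s2=0, s3=0, s4=0

Syndrome = 0 (no error)


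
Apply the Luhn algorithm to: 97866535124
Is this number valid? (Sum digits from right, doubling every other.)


Luhn sum = 45
45 mod 10 = 5

Invalid (Luhn sum mod 10 = 5)


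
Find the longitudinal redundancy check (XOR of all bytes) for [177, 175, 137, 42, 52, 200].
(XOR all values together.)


XOR chain: 177 ^ 175 ^ 137 ^ 42 ^ 52 ^ 200 = 65

65


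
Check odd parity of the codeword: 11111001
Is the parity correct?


Number of 1s: 6

No, parity error (6 ones)


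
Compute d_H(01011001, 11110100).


XOR: 10101101
Count of 1s: 5

5


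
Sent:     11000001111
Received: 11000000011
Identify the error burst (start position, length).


XOR: 00000001100

Burst at position 7, length 2


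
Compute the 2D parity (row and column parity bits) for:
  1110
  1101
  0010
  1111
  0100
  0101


Row parities: 111010
Column parities: 1111

Row P: 111010, Col P: 1111, Corner: 0


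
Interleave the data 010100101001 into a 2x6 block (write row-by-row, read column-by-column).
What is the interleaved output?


Matrix:
  010100
  101001
Read columns: 011001100001

011001100001


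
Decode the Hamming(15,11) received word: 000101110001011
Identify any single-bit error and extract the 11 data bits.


Syndrome = 0: no error detected

Data: 00110001011 (no errors)


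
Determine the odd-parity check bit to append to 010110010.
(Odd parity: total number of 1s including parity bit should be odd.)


Number of 1s in data: 4
Parity bit: 1

1


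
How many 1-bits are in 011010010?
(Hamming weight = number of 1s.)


Counting 1s in 011010010

4


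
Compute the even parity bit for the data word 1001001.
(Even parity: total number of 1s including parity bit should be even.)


Number of 1s in data: 3
Parity bit: 1

1


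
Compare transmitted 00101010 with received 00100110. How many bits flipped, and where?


XOR: 00001100

2 error(s) at position(s): 4, 5


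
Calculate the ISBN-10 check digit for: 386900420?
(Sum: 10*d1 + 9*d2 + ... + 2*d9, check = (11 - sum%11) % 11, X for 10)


Weighted sum: 235
235 mod 11 = 4

Check digit: 7


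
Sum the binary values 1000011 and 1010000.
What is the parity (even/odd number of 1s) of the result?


1000011 = 67
1010000 = 80
Sum = 147 = 10010011
1s count = 4

even parity (4 ones in 10010011)


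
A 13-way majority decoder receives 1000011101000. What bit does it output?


Ones: 5 out of 13
Threshold: 7

0 (5/13 voted 1)


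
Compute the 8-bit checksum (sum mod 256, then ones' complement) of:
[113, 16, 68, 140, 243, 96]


Sum = 676 mod 256 = 164
Complement = 91

91


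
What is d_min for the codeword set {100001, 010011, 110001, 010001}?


Comparing all pairs, minimum distance: 1
Can detect 0 errors, correct 0 errors

1


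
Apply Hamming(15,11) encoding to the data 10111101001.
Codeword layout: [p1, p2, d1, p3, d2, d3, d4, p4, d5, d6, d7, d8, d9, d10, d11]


Parity bits: p1=0, p2=1, p3=0, p4=0

011001101101001


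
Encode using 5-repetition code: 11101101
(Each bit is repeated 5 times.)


Each bit -> 5 copies

1111111111111110000011111111110000011111


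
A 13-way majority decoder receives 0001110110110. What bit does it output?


Ones: 7 out of 13
Threshold: 7

1 (7/13 voted 1)


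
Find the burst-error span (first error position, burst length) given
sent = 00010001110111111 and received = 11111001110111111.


XOR: 11101000000000000

Burst at position 0, length 5


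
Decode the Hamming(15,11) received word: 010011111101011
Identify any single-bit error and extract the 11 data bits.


Syndrome = 0: no error detected

Data: 01111101011 (no errors)


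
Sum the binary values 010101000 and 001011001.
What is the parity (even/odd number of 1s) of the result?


010101000 = 168
001011001 = 89
Sum = 257 = 100000001
1s count = 2

even parity (2 ones in 100000001)


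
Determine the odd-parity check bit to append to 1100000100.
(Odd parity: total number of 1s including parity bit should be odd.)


Number of 1s in data: 3
Parity bit: 0

0


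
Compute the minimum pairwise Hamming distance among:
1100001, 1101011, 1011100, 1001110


Comparing all pairs, minimum distance: 2
Can detect 1 errors, correct 0 errors

2


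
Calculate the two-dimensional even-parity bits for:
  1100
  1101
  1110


Row parities: 011
Column parities: 1111

Row P: 011, Col P: 1111, Corner: 0


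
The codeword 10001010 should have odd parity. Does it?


Number of 1s: 3

Yes, parity is correct (3 ones)


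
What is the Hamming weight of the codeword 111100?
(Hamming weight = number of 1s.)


Counting 1s in 111100

4


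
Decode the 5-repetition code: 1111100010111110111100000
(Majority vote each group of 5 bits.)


Groups: 11111, 00010, 11111, 01111, 00000
Majority votes: 10110

10110


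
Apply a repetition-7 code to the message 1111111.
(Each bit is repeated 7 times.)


Each bit -> 7 copies

1111111111111111111111111111111111111111111111111


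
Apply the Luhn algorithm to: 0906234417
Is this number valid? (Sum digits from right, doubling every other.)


Luhn sum = 43
43 mod 10 = 3

Invalid (Luhn sum mod 10 = 3)


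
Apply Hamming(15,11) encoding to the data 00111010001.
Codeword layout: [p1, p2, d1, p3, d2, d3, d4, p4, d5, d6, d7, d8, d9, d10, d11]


Parity bits: p1=0, p2=0, p3=1, p4=1

000101111010001


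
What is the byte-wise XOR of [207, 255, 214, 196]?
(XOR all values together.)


XOR chain: 207 ^ 255 ^ 214 ^ 196 = 34

34


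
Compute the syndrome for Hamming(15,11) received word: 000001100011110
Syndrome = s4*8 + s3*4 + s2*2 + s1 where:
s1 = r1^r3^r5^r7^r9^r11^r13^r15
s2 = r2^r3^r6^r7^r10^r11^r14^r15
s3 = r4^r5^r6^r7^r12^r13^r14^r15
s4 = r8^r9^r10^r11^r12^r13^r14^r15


s1=1, s2=0, s3=1, s4=0

Syndrome = 5 (error at position 5)


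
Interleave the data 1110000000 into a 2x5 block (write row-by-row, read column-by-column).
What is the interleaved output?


Matrix:
  11100
  00000
Read columns: 1010100000

1010100000


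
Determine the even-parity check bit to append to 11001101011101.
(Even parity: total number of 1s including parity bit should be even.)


Number of 1s in data: 9
Parity bit: 1

1


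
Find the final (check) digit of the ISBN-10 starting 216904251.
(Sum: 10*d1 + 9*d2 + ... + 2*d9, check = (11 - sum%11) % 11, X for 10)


Weighted sum: 185
185 mod 11 = 9

Check digit: 2


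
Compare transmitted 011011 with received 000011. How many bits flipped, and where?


XOR: 011000

2 error(s) at position(s): 1, 2


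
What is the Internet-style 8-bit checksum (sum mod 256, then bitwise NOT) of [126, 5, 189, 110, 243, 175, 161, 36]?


Sum = 1045 mod 256 = 21
Complement = 234

234


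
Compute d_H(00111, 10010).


XOR: 10101
Count of 1s: 3

3


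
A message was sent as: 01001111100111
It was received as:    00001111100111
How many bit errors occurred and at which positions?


XOR: 01000000000000

1 error(s) at position(s): 1


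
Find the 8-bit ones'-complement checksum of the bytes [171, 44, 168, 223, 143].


Sum = 749 mod 256 = 237
Complement = 18

18


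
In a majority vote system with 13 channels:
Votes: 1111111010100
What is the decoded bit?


Ones: 9 out of 13
Threshold: 7

1 (9/13 voted 1)


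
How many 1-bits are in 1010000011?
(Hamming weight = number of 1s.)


Counting 1s in 1010000011

4


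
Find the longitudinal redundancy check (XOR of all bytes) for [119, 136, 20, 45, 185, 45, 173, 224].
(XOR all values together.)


XOR chain: 119 ^ 136 ^ 20 ^ 45 ^ 185 ^ 45 ^ 173 ^ 224 = 31

31


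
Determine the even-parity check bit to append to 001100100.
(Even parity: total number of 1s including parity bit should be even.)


Number of 1s in data: 3
Parity bit: 1

1


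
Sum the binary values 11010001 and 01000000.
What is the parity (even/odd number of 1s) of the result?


11010001 = 209
01000000 = 64
Sum = 273 = 100010001
1s count = 3

odd parity (3 ones in 100010001)


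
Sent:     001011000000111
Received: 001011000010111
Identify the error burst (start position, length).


XOR: 000000000010000

Burst at position 10, length 1


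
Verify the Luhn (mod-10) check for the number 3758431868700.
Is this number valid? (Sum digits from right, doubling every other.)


Luhn sum = 58
58 mod 10 = 8

Invalid (Luhn sum mod 10 = 8)


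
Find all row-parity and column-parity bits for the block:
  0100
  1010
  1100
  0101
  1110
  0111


Row parities: 100011
Column parities: 1110

Row P: 100011, Col P: 1110, Corner: 1


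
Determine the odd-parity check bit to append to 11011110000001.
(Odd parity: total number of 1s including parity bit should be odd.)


Number of 1s in data: 7
Parity bit: 0

0


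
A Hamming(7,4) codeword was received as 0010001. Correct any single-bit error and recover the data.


Syndrome = 4: error at position 4

Data: 1001 (corrected bit 4)


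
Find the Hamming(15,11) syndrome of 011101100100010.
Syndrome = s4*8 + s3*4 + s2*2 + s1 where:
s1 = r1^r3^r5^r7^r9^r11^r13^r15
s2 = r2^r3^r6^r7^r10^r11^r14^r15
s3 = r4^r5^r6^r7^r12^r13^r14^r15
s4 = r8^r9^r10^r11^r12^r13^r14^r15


s1=0, s2=0, s3=0, s4=0

Syndrome = 0 (no error)


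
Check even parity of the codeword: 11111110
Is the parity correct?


Number of 1s: 7

No, parity error (7 ones)


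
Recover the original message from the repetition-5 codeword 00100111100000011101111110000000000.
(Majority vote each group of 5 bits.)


Groups: 00100, 11110, 00000, 11101, 11111, 00000, 00000
Majority votes: 0101100

0101100


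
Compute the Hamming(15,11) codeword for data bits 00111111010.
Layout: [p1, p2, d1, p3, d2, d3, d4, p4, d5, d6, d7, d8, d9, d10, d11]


Parity bits: p1=1, p2=1, p3=0, p4=1

110001111111010


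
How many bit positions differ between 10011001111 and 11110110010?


XOR: 01101111101
Count of 1s: 8

8


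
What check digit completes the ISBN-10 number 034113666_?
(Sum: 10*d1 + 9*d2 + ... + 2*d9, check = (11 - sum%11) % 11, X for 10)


Weighted sum: 141
141 mod 11 = 9

Check digit: 2


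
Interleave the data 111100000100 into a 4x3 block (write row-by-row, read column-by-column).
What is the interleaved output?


Matrix:
  111
  100
  000
  100
Read columns: 110110001000

110110001000


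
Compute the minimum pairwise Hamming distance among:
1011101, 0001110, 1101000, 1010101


Comparing all pairs, minimum distance: 1
Can detect 0 errors, correct 0 errors

1


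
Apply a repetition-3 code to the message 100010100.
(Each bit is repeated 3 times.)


Each bit -> 3 copies

111000000000111000111000000


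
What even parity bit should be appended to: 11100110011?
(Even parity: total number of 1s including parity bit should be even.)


Number of 1s in data: 7
Parity bit: 1

1


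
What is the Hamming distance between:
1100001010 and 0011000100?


XOR: 1111001110
Count of 1s: 7

7


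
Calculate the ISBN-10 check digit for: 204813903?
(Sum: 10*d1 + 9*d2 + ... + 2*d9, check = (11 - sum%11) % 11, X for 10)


Weighted sum: 171
171 mod 11 = 6

Check digit: 5


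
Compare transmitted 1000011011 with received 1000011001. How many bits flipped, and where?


XOR: 0000000010

1 error(s) at position(s): 8


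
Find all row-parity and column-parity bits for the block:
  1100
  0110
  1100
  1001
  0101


Row parities: 00000
Column parities: 1010

Row P: 00000, Col P: 1010, Corner: 0


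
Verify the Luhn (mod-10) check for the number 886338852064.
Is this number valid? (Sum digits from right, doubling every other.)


Luhn sum = 58
58 mod 10 = 8

Invalid (Luhn sum mod 10 = 8)


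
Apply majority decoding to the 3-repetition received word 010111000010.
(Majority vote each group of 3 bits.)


Groups: 010, 111, 000, 010
Majority votes: 0100

0100


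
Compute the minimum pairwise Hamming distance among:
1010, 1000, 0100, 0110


Comparing all pairs, minimum distance: 1
Can detect 0 errors, correct 0 errors

1


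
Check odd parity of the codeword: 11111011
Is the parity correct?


Number of 1s: 7

Yes, parity is correct (7 ones)


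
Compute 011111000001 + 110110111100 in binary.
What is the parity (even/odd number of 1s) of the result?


011111000001 = 1985
110110111100 = 3516
Sum = 5501 = 1010101111101
1s count = 9

odd parity (9 ones in 1010101111101)


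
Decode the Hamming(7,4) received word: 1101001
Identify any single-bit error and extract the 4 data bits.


Syndrome = 0: no error detected

Data: 0001 (no errors)


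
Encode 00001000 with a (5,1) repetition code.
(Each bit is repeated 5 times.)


Each bit -> 5 copies

0000000000000000000011111000000000000000


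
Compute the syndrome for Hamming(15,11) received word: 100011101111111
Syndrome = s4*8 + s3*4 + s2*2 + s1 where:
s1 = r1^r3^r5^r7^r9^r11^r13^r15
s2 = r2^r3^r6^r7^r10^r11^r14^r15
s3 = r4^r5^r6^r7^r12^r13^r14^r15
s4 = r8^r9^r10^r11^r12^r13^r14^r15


s1=1, s2=0, s3=1, s4=1

Syndrome = 13 (error at position 13)


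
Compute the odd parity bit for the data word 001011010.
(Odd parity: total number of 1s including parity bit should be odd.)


Number of 1s in data: 4
Parity bit: 1

1


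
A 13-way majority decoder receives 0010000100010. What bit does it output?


Ones: 3 out of 13
Threshold: 7

0 (3/13 voted 1)


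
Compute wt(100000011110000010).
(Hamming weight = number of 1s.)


Counting 1s in 100000011110000010

6


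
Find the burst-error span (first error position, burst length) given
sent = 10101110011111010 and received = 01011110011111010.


XOR: 11110000000000000

Burst at position 0, length 4


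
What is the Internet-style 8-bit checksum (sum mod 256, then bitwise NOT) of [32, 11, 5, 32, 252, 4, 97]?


Sum = 433 mod 256 = 177
Complement = 78

78


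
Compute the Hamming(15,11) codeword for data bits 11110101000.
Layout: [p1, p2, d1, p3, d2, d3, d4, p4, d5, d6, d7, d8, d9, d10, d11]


Parity bits: p1=1, p2=0, p3=0, p4=0

101011100101000


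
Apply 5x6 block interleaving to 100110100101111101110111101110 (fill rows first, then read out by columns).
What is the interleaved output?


Matrix:
  100110
  100101
  111101
  110111
  101110
Read columns: 111110011000101111111001101110

111110011000101111111001101110


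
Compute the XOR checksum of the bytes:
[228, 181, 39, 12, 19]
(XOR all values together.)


XOR chain: 228 ^ 181 ^ 39 ^ 12 ^ 19 = 105

105


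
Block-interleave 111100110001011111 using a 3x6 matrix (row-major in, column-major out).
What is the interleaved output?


Matrix:
  111100
  110001
  011111
Read columns: 110111101101001011

110111101101001011


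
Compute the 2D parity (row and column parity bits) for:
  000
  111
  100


Row parities: 011
Column parities: 011

Row P: 011, Col P: 011, Corner: 0


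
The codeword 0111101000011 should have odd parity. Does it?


Number of 1s: 7

Yes, parity is correct (7 ones)


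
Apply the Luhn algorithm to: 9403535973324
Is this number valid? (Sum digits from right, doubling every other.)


Luhn sum = 72
72 mod 10 = 2

Invalid (Luhn sum mod 10 = 2)


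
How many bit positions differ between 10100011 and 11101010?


XOR: 01001001
Count of 1s: 3

3


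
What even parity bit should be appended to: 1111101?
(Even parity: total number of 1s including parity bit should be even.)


Number of 1s in data: 6
Parity bit: 0

0


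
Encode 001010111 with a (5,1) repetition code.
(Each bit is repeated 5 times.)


Each bit -> 5 copies

000000000011111000001111100000111111111111111


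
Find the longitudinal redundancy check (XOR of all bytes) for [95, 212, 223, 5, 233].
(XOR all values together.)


XOR chain: 95 ^ 212 ^ 223 ^ 5 ^ 233 = 184

184
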